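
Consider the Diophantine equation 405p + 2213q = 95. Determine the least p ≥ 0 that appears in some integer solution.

gcd(2213, 405) = 1.
1 divides 95, so solutions exist.
By Bézout, 405×(153) + 2213×(-28) = 1.
Scale by 95/1 = 95: (p₀, q₀) = (14535, -2660).
General solution: p = 14535 + 2213t, q = -2660 - 405t for integer t.
p ≥ 0: smallest is 14535 mod 2213 = 1257 (at t = -6), with q = -230.

1257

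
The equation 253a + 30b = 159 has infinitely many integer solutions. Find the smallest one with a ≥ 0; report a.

3

gcd(253, 30) = 1  (253 = 8*30 + 13, 30 = 2*13 + 4, 13 = 3*4 + 1, 4 = 4*1).
1 divides 159, so solutions exist.
Back-substituting, 253*(7) + 30*(-59) = 1.
Scale by 159/1 = 159: (a₀, b₀) = (1113, -9381).
General solution: a = 1113 + 30t, b = -9381 - 253t for integer t.
a ≥ 0: smallest is 1113 mod 30 = 3 (at t = -37), with b = -20.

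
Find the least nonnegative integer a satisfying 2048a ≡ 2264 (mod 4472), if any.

95

gcd(4472, 2048):
  4472 = 2×2048 + 376
  2048 = 5×376 + 168
  376 = 2×168 + 40
  168 = 4×40 + 8
  40 = 5×8
so gcd(4472, 2048) = 8.
8 divides 2264, so solutions exist.
Back-substitute for Bézout coefficients:
  8 = 168 - 4×40
  ... = 2048×(107) + 4472×(-49)
So 2048×(107) ≡ 8 (mod 4472); multiply by 283: a ≡ 30281 (mod 559).
Smallest nonnegative: a = 30281 mod 559 = 95.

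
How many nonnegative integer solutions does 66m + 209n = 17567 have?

gcd(209, 66):
  209 = 3·66 + 11
  66 = 6·11
so gcd(209, 66) = 11.
Back-substitute for Bézout coefficients:
  11 = 209 - 3·66
  ... = 66·(-3) + 209·(1)
Scale by 1597: one solution is (-4791, 1597). Reduce m mod 19: (16, 79).
General: m = 16 + 19t, n = 79 - 6t.
m ≥ 0 ⇒ t ≥ 0; n ≥ 0 ⇒ t ≤ 13. So t ∈ [0, 13]: 14 solutions.

14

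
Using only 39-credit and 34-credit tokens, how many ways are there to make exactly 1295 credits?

Need nonnegative integers with 39j + 34k = 1295.
gcd(39, 34) = 1, and 39·(7) + 34·(-8) = 1.
So (j₀, k₀) = (9065, -10360); general j = 9065 + 34t, k = -10360 - 39t.
j ≥ 0 ⇒ t ≥ -266; k ≥ 0 ⇒ t ≤ -266. That's 1 value of t.

1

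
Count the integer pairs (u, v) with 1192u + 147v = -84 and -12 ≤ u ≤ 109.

gcd(1192, 147):
  1192 = 8·147 + 16
  147 = 9·16 + 3
  16 = 5·3 + 1
  3 = 3·1
so gcd(1192, 147) = 1.
Back-substitute for Bézout coefficients:
  1 = 16 - 5·3
  ... = 1192·(46) + 147·(-373)
Scale by -84: particular solution (-3864, 31332); reduce u mod 147: (105, -852).
General solution: u = 105 + 147t, v = -852 - 1192t for integer t.
-12 ≤ 105 + 147t ≤ 109 gives t ∈ [0, 0], which is 1 value.

1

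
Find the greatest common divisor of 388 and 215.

1

gcd(388, 215) = 1  (388 = 1·215 + 173, 215 = 1·173 + 42, 173 = 4·42 + 5, 42 = 8·5 + 2, 5 = 2·2 + 1, 2 = 2·1).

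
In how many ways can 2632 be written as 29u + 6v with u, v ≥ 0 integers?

15

gcd(29, 6) = 1  (29 = 4·6 + 5, 6 = 1·5 + 1, 5 = 5·1).
Back-substituting, 29·(-1) + 6·(5) = 1.
Scale by 2632: one solution is (-2632, 13160). Reduce u mod 6: (2, 429).
General: u = 2 + 6t, v = 429 - 29t.
u ≥ 0 ⇒ t ≥ 0; v ≥ 0 ⇒ t ≤ 14. So t ∈ [0, 14]: 15 solutions.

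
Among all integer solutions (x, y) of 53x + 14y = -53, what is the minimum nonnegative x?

13

gcd(53, 14):
  53 = 3·14 + 11
  14 = 1·11 + 3
  11 = 3·3 + 2
  3 = 1·2 + 1
  2 = 2·1
so gcd(53, 14) = 1.
1 divides -53, so solutions exist.
Back-substitute for Bézout coefficients:
  1 = 3 - 1·2
  ... = 53·(-5) + 14·(19)
Scale by -53/1 = -53: (x₀, y₀) = (265, -1007).
General solution: x = 265 + 14t, y = -1007 - 53t for integer t.
x ≥ 0: smallest is 265 mod 14 = 13 (at t = -18), with y = -53.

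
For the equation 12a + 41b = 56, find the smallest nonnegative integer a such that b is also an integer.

gcd(41, 12):
  41 = 3*12 + 5
  12 = 2*5 + 2
  5 = 2*2 + 1
  2 = 2*1
so gcd(41, 12) = 1.
1 divides 56, so solutions exist.
Back-substitute for Bézout coefficients:
  1 = 5 - 2*2
  ... = 12*(-17) + 41*(5)
Scale by 56/1 = 56: (a₀, b₀) = (-952, 280).
General solution: a = -952 + 41t, b = 280 - 12t for integer t.
a ≥ 0: smallest is -952 mod 41 = 32 (at t = 24), with b = -8.

32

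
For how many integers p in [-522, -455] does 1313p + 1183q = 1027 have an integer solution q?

gcd(1313, 1183):
  1313 = 1*1183 + 130
  1183 = 9*130 + 13
  130 = 10*13
so gcd(1313, 1183) = 13.
Back-substitute for Bézout coefficients:
  13 = 1183 - 9*130
  ... = 1313*(-9) + 1183*(10)
Scale by 79: particular solution (-711, 790); reduce p mod 91: (17, -18).
General solution: p = 17 + 91t, q = -18 - 101t for integer t.
-522 ≤ 17 + 91t ≤ -455 gives t ∈ [-5, -6], which is 0 values.

0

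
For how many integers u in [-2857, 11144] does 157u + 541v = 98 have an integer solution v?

gcd(541, 157) = 1  (541 = 3·157 + 70, 157 = 2·70 + 17, 70 = 4·17 + 2, 17 = 8·2 + 1, 2 = 2·1).
Back-substituting, 157·(255) + 541·(-74) = 1.
Scale by 98: particular solution (24990, -7252); reduce u mod 541: (104, -30).
General solution: u = 104 + 541t, v = -30 - 157t for integer t.
-2857 ≤ 104 + 541t ≤ 11144 gives t ∈ [-5, 20], which is 26 values.

26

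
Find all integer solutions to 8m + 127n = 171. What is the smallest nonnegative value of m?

gcd(127, 8):
  127 = 15·8 + 7
  8 = 1·7 + 1
  7 = 7·1
so gcd(127, 8) = 1.
1 divides 171, so solutions exist.
Back-substitute for Bézout coefficients:
  1 = 8 - 1·7
  ... = 8·(16) + 127·(-1)
Scale by 171/1 = 171: (m₀, n₀) = (2736, -171).
General solution: m = 2736 + 127t, n = -171 - 8t for integer t.
m ≥ 0: smallest is 2736 mod 127 = 69 (at t = -21), with n = -3.

69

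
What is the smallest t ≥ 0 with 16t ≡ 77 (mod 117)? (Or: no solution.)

56

gcd(117, 16) = 1.
1 divides 77, so solutions exist.
By Bézout, 16*(22) + 117*(-3) = 1.
So 16*(22) ≡ 1 (mod 117); multiply by 77: t ≡ 1694 (mod 117).
Smallest nonnegative: t = 1694 mod 117 = 56.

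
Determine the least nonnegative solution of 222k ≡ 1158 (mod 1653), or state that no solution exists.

35

gcd(1653, 222) = 3.
3 divides 1158, so solutions exist.
By Bézout, 222*(-67) + 1653*(9) = 3.
So 222*(-67) ≡ 3 (mod 1653); multiply by 386: k ≡ -25862 (mod 551).
Smallest nonnegative: k = -25862 mod 551 = 35.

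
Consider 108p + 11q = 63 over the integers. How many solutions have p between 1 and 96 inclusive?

gcd(108, 11) = 1.
By Bézout, 108·(5) + 11·(-49) = 1.
Particular solution: (7, -63).
General solution: p = 7 + 11t, q = -63 - 108t for integer t.
1 ≤ 7 + 11t ≤ 96 gives t ∈ [0, 8], which is 9 values.

9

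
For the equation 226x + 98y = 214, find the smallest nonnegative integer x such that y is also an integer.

30

gcd(226, 98):
  226 = 2·98 + 30
  98 = 3·30 + 8
  30 = 3·8 + 6
  8 = 1·6 + 2
  6 = 3·2
so gcd(226, 98) = 2.
2 divides 214, so solutions exist.
Back-substitute for Bézout coefficients:
  2 = 8 - 1·6
  ... = 226·(-13) + 98·(30)
Scale by 214/2 = 107: (x₀, y₀) = (-1391, 3210).
General solution: x = -1391 + 49t, y = 3210 - 113t for integer t.
x ≥ 0: smallest is -1391 mod 49 = 30 (at t = 29), with y = -67.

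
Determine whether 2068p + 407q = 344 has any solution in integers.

no

gcd(2068, 407) = 11.
11 does not divide 344 (remainder 3), so no integer solutions.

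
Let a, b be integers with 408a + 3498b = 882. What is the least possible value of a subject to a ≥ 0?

gcd(3498, 408) = 6  (3498 = 8*408 + 234, 408 = 1*234 + 174, 234 = 1*174 + 60, 174 = 2*60 + 54, 60 = 1*54 + 6, 54 = 9*6).
6 divides 882, so solutions exist.
Back-substituting, 408*(-60) + 3498*(7) = 6.
Scale by 882/6 = 147: (a₀, b₀) = (-8820, 1029).
General solution: a = -8820 + 583t, b = 1029 - 68t for integer t.
a ≥ 0: smallest is -8820 mod 583 = 508 (at t = 16), with b = -59.

508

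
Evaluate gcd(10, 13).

gcd(13, 10) = 1  (13 = 1·10 + 3, 10 = 3·3 + 1, 3 = 3·1).

1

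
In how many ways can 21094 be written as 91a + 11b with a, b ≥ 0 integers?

gcd(91, 11):
  91 = 8×11 + 3
  11 = 3×3 + 2
  3 = 1×2 + 1
  2 = 2×1
so gcd(91, 11) = 1.
Back-substitute for Bézout coefficients:
  1 = 3 - 1×2
  ... = 91×(4) + 11×(-33)
Scale by 21094: one solution is (84376, -696102). Reduce a mod 11: (6, 1868).
General: a = 6 + 11t, b = 1868 - 91t.
a ≥ 0 ⇒ t ≥ 0; b ≥ 0 ⇒ t ≤ 20. So t ∈ [0, 20]: 21 solutions.

21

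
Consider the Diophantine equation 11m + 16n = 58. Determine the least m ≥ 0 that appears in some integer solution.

gcd(16, 11) = 1.
1 divides 58, so solutions exist.
By Bézout, 11×(3) + 16×(-2) = 1.
Scale by 58/1 = 58: (m₀, n₀) = (174, -116).
General solution: m = 174 + 16t, n = -116 - 11t for integer t.
m ≥ 0: smallest is 174 mod 16 = 14 (at t = -10), with n = -6.

14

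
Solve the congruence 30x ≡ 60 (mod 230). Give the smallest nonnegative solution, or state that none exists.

gcd(230, 30) = 10  (230 = 7×30 + 20, 30 = 1×20 + 10, 20 = 2×10).
10 divides 60, so solutions exist.
Back-substituting, 30×(8) + 230×(-1) = 10.
So 30×(8) ≡ 10 (mod 230); multiply by 6: x ≡ 48 (mod 23).
Smallest nonnegative: x = 48 mod 23 = 2.

2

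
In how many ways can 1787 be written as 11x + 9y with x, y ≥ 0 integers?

gcd(11, 9):
  11 = 1·9 + 2
  9 = 4·2 + 1
  2 = 2·1
so gcd(11, 9) = 1.
Back-substitute for Bézout coefficients:
  1 = 9 - 4·2
  ... = 11·(-4) + 9·(5)
Scale by 1787: one solution is (-7148, 8935). Reduce x mod 9: (7, 190).
General: x = 7 + 9t, y = 190 - 11t.
x ≥ 0 ⇒ t ≥ 0; y ≥ 0 ⇒ t ≤ 17. So t ∈ [0, 17]: 18 solutions.

18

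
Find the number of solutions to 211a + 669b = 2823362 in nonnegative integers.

20

gcd(669, 211) = 1.
By Bézout, 211*(130) + 669*(-41) = 1.
One solution: (245, 4143).
General: a = 245 + 669t, b = 4143 - 211t.
a ≥ 0 ⇒ t ≥ 0; b ≥ 0 ⇒ t ≤ 19. So t ∈ [0, 19]: 20 solutions.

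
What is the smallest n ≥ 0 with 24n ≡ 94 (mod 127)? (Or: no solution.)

78

gcd(127, 24) = 1.
1 divides 94, so solutions exist.
By Bézout, 24*(-37) + 127*(7) = 1.
So 24*(-37) ≡ 1 (mod 127); multiply by 94: n ≡ -3478 (mod 127).
Smallest nonnegative: n = -3478 mod 127 = 78.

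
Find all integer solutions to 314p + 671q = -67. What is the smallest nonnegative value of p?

gcd(671, 314) = 1  (671 = 2·314 + 43, 314 = 7·43 + 13, 43 = 3·13 + 4, 13 = 3·4 + 1, 4 = 4·1).
1 divides -67, so solutions exist.
Back-substituting, 314·(156) + 671·(-73) = 1.
Scale by -67/1 = -67: (p₀, q₀) = (-10452, 4891).
General solution: p = -10452 + 671t, q = 4891 - 314t for integer t.
p ≥ 0: smallest is -10452 mod 671 = 284 (at t = 16), with q = -133.

284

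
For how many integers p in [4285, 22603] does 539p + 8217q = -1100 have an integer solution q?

25

gcd(8217, 539) = 11  (8217 = 15*539 + 132, 539 = 4*132 + 11, 132 = 12*11).
Back-substituting, 539*(61) + 8217*(-4) = 11.
Scale by -100: particular solution (-6100, 400); reduce p mod 747: (623, -41).
General solution: p = 623 + 747t, q = -41 - 49t for integer t.
4285 ≤ 623 + 747t ≤ 22603 gives t ∈ [5, 29], which is 25 values.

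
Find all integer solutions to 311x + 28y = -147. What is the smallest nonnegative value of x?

7

gcd(311, 28):
  311 = 11*28 + 3
  28 = 9*3 + 1
  3 = 3*1
so gcd(311, 28) = 1.
1 divides -147, so solutions exist.
Back-substitute for Bézout coefficients:
  1 = 28 - 9*3
  ... = 311*(-9) + 28*(100)
Scale by -147/1 = -147: (x₀, y₀) = (1323, -14700).
General solution: x = 1323 + 28t, y = -14700 - 311t for integer t.
x ≥ 0: smallest is 1323 mod 28 = 7 (at t = -47), with y = -83.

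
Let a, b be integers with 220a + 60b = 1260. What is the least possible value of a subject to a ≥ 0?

gcd(220, 60) = 20  (220 = 3·60 + 40, 60 = 1·40 + 20, 40 = 2·20).
20 divides 1260, so solutions exist.
Back-substituting, 220·(-1) + 60·(4) = 20.
Scale by 1260/20 = 63: (a₀, b₀) = (-63, 252).
General solution: a = -63 + 3t, b = 252 - 11t for integer t.
a ≥ 0: smallest is -63 mod 3 = 0 (at t = 21), with b = 21.

0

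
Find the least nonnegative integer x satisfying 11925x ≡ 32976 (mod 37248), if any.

7696

gcd(37248, 11925):
  37248 = 3×11925 + 1473
  11925 = 8×1473 + 141
  1473 = 10×141 + 63
  141 = 2×63 + 15
  63 = 4×15 + 3
  15 = 5×3
so gcd(37248, 11925) = 3.
3 divides 32976, so solutions exist.
Back-substitute for Bézout coefficients:
  3 = 63 - 4×15
  ... = 11925×(-2377) + 37248×(761)
So 11925×(-2377) ≡ 3 (mod 37248); multiply by 10992: x ≡ -26127984 (mod 12416).
Smallest nonnegative: x = -26127984 mod 12416 = 7696.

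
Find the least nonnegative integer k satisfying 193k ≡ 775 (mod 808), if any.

gcd(808, 193) = 1.
1 divides 775, so solutions exist.
By Bézout, 193×(-247) + 808×(59) = 1.
So 193×(-247) ≡ 1 (mod 808); multiply by 775: k ≡ -191425 (mod 808).
Smallest nonnegative: k = -191425 mod 808 = 71.

71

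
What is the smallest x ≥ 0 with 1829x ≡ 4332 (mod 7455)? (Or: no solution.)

948

gcd(7455, 1829) = 1  (7455 = 4×1829 + 139, 1829 = 13×139 + 22, 139 = 6×22 + 7, 22 = 3×7 + 1, 7 = 7×1).
1 divides 4332, so solutions exist.
Back-substituting, 1829×(1019) + 7455×(-250) = 1.
So 1829×(1019) ≡ 1 (mod 7455); multiply by 4332: x ≡ 4414308 (mod 7455).
Smallest nonnegative: x = 4414308 mod 7455 = 948.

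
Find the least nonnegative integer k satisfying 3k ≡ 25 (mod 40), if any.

gcd(40, 3) = 1.
1 divides 25, so solutions exist.
By Bézout, 3*(-13) + 40*(1) = 1.
So 3*(-13) ≡ 1 (mod 40); multiply by 25: k ≡ -325 (mod 40).
Smallest nonnegative: k = -325 mod 40 = 35.

35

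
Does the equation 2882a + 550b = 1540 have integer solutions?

gcd(2882, 550) = 22.
22 divides 1540, so integer solutions exist.

yes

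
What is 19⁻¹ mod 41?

13

gcd(41, 19):
  41 = 2×19 + 3
  19 = 6×3 + 1
  3 = 3×1
so gcd(41, 19) = 1.
Back-substitute for Bézout coefficients:
  1 = 19 - 6×3
  ... = 19×(13) + 41×(-6)
So 19×13 ≡ 1 (mod 41), and 13 mod 41 = 13.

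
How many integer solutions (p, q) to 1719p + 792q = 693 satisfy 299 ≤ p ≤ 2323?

23

gcd(1719, 792):
  1719 = 2·792 + 135
  792 = 5·135 + 117
  135 = 1·117 + 18
  117 = 6·18 + 9
  18 = 2·9
so gcd(1719, 792) = 9.
Back-substitute for Bézout coefficients:
  9 = 117 - 6·18
  ... = 1719·(-41) + 792·(89)
Scale by 77: particular solution (-3157, 6853); reduce p mod 88: (11, -23).
General solution: p = 11 + 88t, q = -23 - 191t for integer t.
299 ≤ 11 + 88t ≤ 2323 gives t ∈ [4, 26], which is 23 values.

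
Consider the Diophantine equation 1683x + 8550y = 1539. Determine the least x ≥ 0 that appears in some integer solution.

133

gcd(8550, 1683):
  8550 = 5·1683 + 135
  1683 = 12·135 + 63
  135 = 2·63 + 9
  63 = 7·9
so gcd(8550, 1683) = 9.
9 divides 1539, so solutions exist.
Back-substitute for Bézout coefficients:
  9 = 135 - 2·63
  ... = 1683·(-127) + 8550·(25)
Scale by 1539/9 = 171: (x₀, y₀) = (-21717, 4275).
General solution: x = -21717 + 950t, y = 4275 - 187t for integer t.
x ≥ 0: smallest is -21717 mod 950 = 133 (at t = 23), with y = -26.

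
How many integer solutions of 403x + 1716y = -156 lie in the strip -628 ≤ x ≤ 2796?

gcd(1716, 403):
  1716 = 4·403 + 104
  403 = 3·104 + 91
  104 = 1·91 + 13
  91 = 7·13
so gcd(1716, 403) = 13.
Back-substitute for Bézout coefficients:
  13 = 104 - 1·91
  ... = 403·(-17) + 1716·(4)
Scale by -12: particular solution (204, -48); reduce x mod 132: (72, -17).
General solution: x = 72 + 132t, y = -17 - 31t for integer t.
-628 ≤ 72 + 132t ≤ 2796 gives t ∈ [-5, 20], which is 26 values.

26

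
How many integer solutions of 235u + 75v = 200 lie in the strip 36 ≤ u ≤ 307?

gcd(235, 75):
  235 = 3*75 + 10
  75 = 7*10 + 5
  10 = 2*5
so gcd(235, 75) = 5.
Back-substitute for Bézout coefficients:
  5 = 75 - 7*10
  ... = 235*(-7) + 75*(22)
Scale by 40: particular solution (-280, 880); reduce u mod 15: (5, -13).
General solution: u = 5 + 15t, v = -13 - 47t for integer t.
36 ≤ 5 + 15t ≤ 307 gives t ∈ [3, 20], which is 18 values.

18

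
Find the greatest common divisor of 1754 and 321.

gcd(1754, 321) = 1  (1754 = 5×321 + 149, 321 = 2×149 + 23, 149 = 6×23 + 11, 23 = 2×11 + 1, 11 = 11×1).

1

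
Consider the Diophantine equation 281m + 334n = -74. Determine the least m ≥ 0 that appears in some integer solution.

gcd(334, 281):
  334 = 1·281 + 53
  281 = 5·53 + 16
  53 = 3·16 + 5
  16 = 3·5 + 1
  5 = 5·1
so gcd(334, 281) = 1.
1 divides -74, so solutions exist.
Back-substitute for Bézout coefficients:
  1 = 16 - 3·5
  ... = 281·(63) + 334·(-53)
Scale by -74/1 = -74: (m₀, n₀) = (-4662, 3922).
General solution: m = -4662 + 334t, n = 3922 - 281t for integer t.
m ≥ 0: smallest is -4662 mod 334 = 14 (at t = 14), with n = -12.

14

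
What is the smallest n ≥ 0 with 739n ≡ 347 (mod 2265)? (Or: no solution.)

1913

gcd(2265, 739) = 1  (2265 = 3*739 + 48, 739 = 15*48 + 19, 48 = 2*19 + 10, 19 = 1*10 + 9, 10 = 1*9 + 1, 9 = 9*1).
1 divides 347, so solutions exist.
Back-substituting, 739*(-236) + 2265*(77) = 1.
So 739*(-236) ≡ 1 (mod 2265); multiply by 347: n ≡ -81892 (mod 2265).
Smallest nonnegative: n = -81892 mod 2265 = 1913.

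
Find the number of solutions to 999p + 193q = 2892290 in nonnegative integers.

gcd(999, 193):
  999 = 5*193 + 34
  193 = 5*34 + 23
  34 = 1*23 + 11
  23 = 2*11 + 1
  11 = 11*1
so gcd(999, 193) = 1.
Back-substitute for Bézout coefficients:
  1 = 23 - 2*11
  ... = 999*(-17) + 193*(88)
Scale by 2892290: one solution is (-49168930, 254521520). Reduce p mod 193: (136, 14282).
General: p = 136 + 193t, q = 14282 - 999t.
p ≥ 0 ⇒ t ≥ 0; q ≥ 0 ⇒ t ≤ 14. So t ∈ [0, 14]: 15 solutions.

15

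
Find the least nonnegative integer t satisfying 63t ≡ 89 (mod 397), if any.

348

gcd(397, 63):
  397 = 6·63 + 19
  63 = 3·19 + 6
  19 = 3·6 + 1
  6 = 6·1
so gcd(397, 63) = 1.
1 divides 89, so solutions exist.
Back-substitute for Bézout coefficients:
  1 = 19 - 3·6
  ... = 63·(-63) + 397·(10)
So 63·(-63) ≡ 1 (mod 397); multiply by 89: t ≡ -5607 (mod 397).
Smallest nonnegative: t = -5607 mod 397 = 348.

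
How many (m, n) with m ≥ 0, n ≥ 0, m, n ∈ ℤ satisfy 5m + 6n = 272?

9

gcd(6, 5):
  6 = 1·5 + 1
  5 = 5·1
so gcd(6, 5) = 1.
Back-substitute for Bézout coefficients:
  1 = 6 - 1·5
  ... = 5·(-1) + 6·(1)
Scale by 272: one solution is (-272, 272). Reduce m mod 6: (4, 42).
General: m = 4 + 6t, n = 42 - 5t.
m ≥ 0 ⇒ t ≥ 0; n ≥ 0 ⇒ t ≤ 8. So t ∈ [0, 8]: 9 solutions.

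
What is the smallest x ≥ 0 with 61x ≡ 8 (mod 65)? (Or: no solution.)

gcd(65, 61) = 1.
1 divides 8, so solutions exist.
By Bézout, 61*(16) + 65*(-15) = 1.
So 61*(16) ≡ 1 (mod 65); multiply by 8: x ≡ 128 (mod 65).
Smallest nonnegative: x = 128 mod 65 = 63.

63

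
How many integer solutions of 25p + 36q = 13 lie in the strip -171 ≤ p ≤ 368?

15

gcd(36, 25) = 1  (36 = 1*25 + 11, 25 = 2*11 + 3, 11 = 3*3 + 2, 3 = 1*2 + 1, 2 = 2*1).
Back-substituting, 25*(13) + 36*(-9) = 1.
Scale by 13: particular solution (169, -117); reduce p mod 36: (25, -17).
General solution: p = 25 + 36t, q = -17 - 25t for integer t.
-171 ≤ 25 + 36t ≤ 368 gives t ∈ [-5, 9], which is 15 values.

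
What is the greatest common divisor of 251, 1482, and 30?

gcd(1482, 251) = 1  (1482 = 5×251 + 227, 251 = 1×227 + 24, 227 = 9×24 + 11, 24 = 2×11 + 2, 11 = 5×2 + 1, 2 = 2×1).
gcd(1, 30) = 1.

1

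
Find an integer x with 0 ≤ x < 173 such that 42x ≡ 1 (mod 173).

103

gcd(173, 42) = 1  (173 = 4·42 + 5, 42 = 8·5 + 2, 5 = 2·2 + 1, 2 = 2·1).
Back-substituting, 42·(-70) + 173·(17) = 1.
So 42·-70 ≡ 1 (mod 173), and -70 mod 173 = 103.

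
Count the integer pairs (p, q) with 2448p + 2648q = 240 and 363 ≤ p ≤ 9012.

gcd(2648, 2448) = 8.
By Bézout, 2448×(-53) + 2648×(49) = 8.
Particular solution: (65, -60).
General solution: p = 65 + 331t, q = -60 - 306t for integer t.
363 ≤ 65 + 331t ≤ 9012 gives t ∈ [1, 27], which is 27 values.

27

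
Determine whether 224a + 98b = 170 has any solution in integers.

no

gcd(224, 98) = 14  (224 = 2×98 + 28, 98 = 3×28 + 14, 28 = 2×14).
14 does not divide 170 (remainder 2), so no integer solutions.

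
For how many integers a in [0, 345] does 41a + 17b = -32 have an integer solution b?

gcd(41, 17):
  41 = 2×17 + 7
  17 = 2×7 + 3
  7 = 2×3 + 1
  3 = 3×1
so gcd(41, 17) = 1.
Back-substitute for Bézout coefficients:
  1 = 7 - 2×3
  ... = 41×(5) + 17×(-12)
Scale by -32: particular solution (-160, 384); reduce a mod 17: (10, -26).
General solution: a = 10 + 17t, b = -26 - 41t for integer t.
0 ≤ 10 + 17t ≤ 345 gives t ∈ [0, 19], which is 20 values.

20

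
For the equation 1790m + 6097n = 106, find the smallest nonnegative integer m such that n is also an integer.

3958

gcd(6097, 1790):
  6097 = 3·1790 + 727
  1790 = 2·727 + 336
  727 = 2·336 + 55
  336 = 6·55 + 6
  55 = 9·6 + 1
  6 = 6·1
so gcd(6097, 1790) = 1.
1 divides 106, so solutions exist.
Back-substitute for Bézout coefficients:
  1 = 55 - 9·6
  ... = 1790·(-998) + 6097·(293)
Scale by 106/1 = 106: (m₀, n₀) = (-105788, 31058).
General solution: m = -105788 + 6097t, n = 31058 - 1790t for integer t.
m ≥ 0: smallest is -105788 mod 6097 = 3958 (at t = 18), with n = -1162.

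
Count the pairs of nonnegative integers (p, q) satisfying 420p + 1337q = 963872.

gcd(1337, 420):
  1337 = 3×420 + 77
  420 = 5×77 + 35
  77 = 2×35 + 7
  35 = 5×7
so gcd(1337, 420) = 7.
Back-substitute for Bézout coefficients:
  7 = 77 - 2×35
  ... = 420×(-35) + 1337×(11)
Scale by 137696: one solution is (-4819360, 1514656). Reduce p mod 191: (143, 676).
General: p = 143 + 191t, q = 676 - 60t.
p ≥ 0 ⇒ t ≥ 0; q ≥ 0 ⇒ t ≤ 11. So t ∈ [0, 11]: 12 solutions.

12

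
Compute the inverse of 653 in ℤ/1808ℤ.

1365

gcd(1808, 653) = 1.
By Bézout, 653×(-443) + 1808×(160) = 1.
So 653×-443 ≡ 1 (mod 1808), and -443 mod 1808 = 1365.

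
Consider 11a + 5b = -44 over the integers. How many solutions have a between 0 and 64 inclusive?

gcd(11, 5) = 1  (11 = 2×5 + 1, 5 = 5×1).
Back-substituting, 11×(1) + 5×(-2) = 1.
Scale by -44: particular solution (-44, 88); reduce a mod 5: (1, -11).
General solution: a = 1 + 5t, b = -11 - 11t for integer t.
0 ≤ 1 + 5t ≤ 64 gives t ∈ [0, 12], which is 13 values.

13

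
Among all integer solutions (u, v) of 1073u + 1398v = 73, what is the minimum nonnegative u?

1187

gcd(1398, 1073) = 1.
1 divides 73, so solutions exist.
By Bézout, 1073*(-271) + 1398*(208) = 1.
Scale by 73/1 = 73: (u₀, v₀) = (-19783, 15184).
General solution: u = -19783 + 1398t, v = 15184 - 1073t for integer t.
u ≥ 0: smallest is -19783 mod 1398 = 1187 (at t = 15), with v = -911.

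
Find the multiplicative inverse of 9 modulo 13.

gcd(13, 9) = 1  (13 = 1×9 + 4, 9 = 2×4 + 1, 4 = 4×1).
Back-substituting, 9×(3) + 13×(-2) = 1.
So 9×3 ≡ 1 (mod 13), and 3 mod 13 = 3.

3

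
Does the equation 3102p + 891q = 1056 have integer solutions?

yes

gcd(3102, 891) = 33  (3102 = 3×891 + 429, 891 = 2×429 + 33, 429 = 13×33).
33 divides 1056, so integer solutions exist.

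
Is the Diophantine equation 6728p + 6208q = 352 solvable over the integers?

yes

gcd(6728, 6208) = 8.
8 divides 352, so integer solutions exist.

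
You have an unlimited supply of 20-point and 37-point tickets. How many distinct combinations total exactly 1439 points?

2

Need nonnegative integers with 20j + 37k = 1439.
gcd(20, 37) = 1, and 20·(13) + 37·(-7) = 1.
So (j₀, k₀) = (18707, -10073); general j = 18707 + 37t, k = -10073 - 20t.
j ≥ 0 ⇒ t ≥ -505; k ≥ 0 ⇒ t ≤ -504. That's 2 values of t.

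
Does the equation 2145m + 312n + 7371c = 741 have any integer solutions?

gcd(2145, 312) = 39  (2145 = 6*312 + 273, 312 = 1*273 + 39, 273 = 7*39).
gcd(39, 7371) = 39.
39 divides 741, so integer solutions exist.

yes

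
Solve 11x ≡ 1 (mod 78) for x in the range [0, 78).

gcd(78, 11):
  78 = 7*11 + 1
  11 = 11*1
so gcd(78, 11) = 1.
Back-substitute for Bézout coefficients:
  1 = 78 - 7*11
  ... = 11*(-7) + 78*(1)
So 11*-7 ≡ 1 (mod 78), and -7 mod 78 = 71.

71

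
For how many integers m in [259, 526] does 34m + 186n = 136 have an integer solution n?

gcd(186, 34):
  186 = 5×34 + 16
  34 = 2×16 + 2
  16 = 8×2
so gcd(186, 34) = 2.
Back-substitute for Bézout coefficients:
  2 = 34 - 2×16
  ... = 34×(11) + 186×(-2)
Scale by 68: particular solution (748, -136); reduce m mod 93: (4, 0).
General solution: m = 4 + 93t, n = 0 - 17t for integer t.
259 ≤ 4 + 93t ≤ 526 gives t ∈ [3, 5], which is 3 values.

3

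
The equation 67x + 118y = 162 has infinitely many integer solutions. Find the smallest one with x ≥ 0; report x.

gcd(118, 67):
  118 = 1·67 + 51
  67 = 1·51 + 16
  51 = 3·16 + 3
  16 = 5·3 + 1
  3 = 3·1
so gcd(118, 67) = 1.
1 divides 162, so solutions exist.
Back-substitute for Bézout coefficients:
  1 = 16 - 5·3
  ... = 67·(37) + 118·(-21)
Scale by 162/1 = 162: (x₀, y₀) = (5994, -3402).
General solution: x = 5994 + 118t, y = -3402 - 67t for integer t.
x ≥ 0: smallest is 5994 mod 118 = 94 (at t = -50), with y = -52.

94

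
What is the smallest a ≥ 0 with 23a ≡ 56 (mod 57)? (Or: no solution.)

52

gcd(57, 23):
  57 = 2*23 + 11
  23 = 2*11 + 1
  11 = 11*1
so gcd(57, 23) = 1.
1 divides 56, so solutions exist.
Back-substitute for Bézout coefficients:
  1 = 23 - 2*11
  ... = 23*(5) + 57*(-2)
So 23*(5) ≡ 1 (mod 57); multiply by 56: a ≡ 280 (mod 57).
Smallest nonnegative: a = 280 mod 57 = 52.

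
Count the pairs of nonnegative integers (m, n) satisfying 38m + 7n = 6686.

25

gcd(38, 7):
  38 = 5×7 + 3
  7 = 2×3 + 1
  3 = 3×1
so gcd(38, 7) = 1.
Back-substitute for Bézout coefficients:
  1 = 7 - 2×3
  ... = 38×(-2) + 7×(11)
Scale by 6686: one solution is (-13372, 73546). Reduce m mod 7: (5, 928).
General: m = 5 + 7t, n = 928 - 38t.
m ≥ 0 ⇒ t ≥ 0; n ≥ 0 ⇒ t ≤ 24. So t ∈ [0, 24]: 25 solutions.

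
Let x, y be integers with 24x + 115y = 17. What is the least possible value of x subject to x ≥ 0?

gcd(115, 24) = 1.
1 divides 17, so solutions exist.
By Bézout, 24*(24) + 115*(-5) = 1.
Scale by 17/1 = 17: (x₀, y₀) = (408, -85).
General solution: x = 408 + 115t, y = -85 - 24t for integer t.
x ≥ 0: smallest is 408 mod 115 = 63 (at t = -3), with y = -13.

63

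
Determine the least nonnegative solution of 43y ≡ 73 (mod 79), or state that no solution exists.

gcd(79, 43) = 1.
1 divides 73, so solutions exist.
By Bézout, 43*(-11) + 79*(6) = 1.
So 43*(-11) ≡ 1 (mod 79); multiply by 73: y ≡ -803 (mod 79).
Smallest nonnegative: y = -803 mod 79 = 66.

66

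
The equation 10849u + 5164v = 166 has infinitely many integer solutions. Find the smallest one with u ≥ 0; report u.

4302

gcd(10849, 5164) = 1.
1 divides 166, so solutions exist.
By Bézout, 10849*(337) + 5164*(-708) = 1.
Scale by 166/1 = 166: (u₀, v₀) = (55942, -117528).
General solution: u = 55942 + 5164t, v = -117528 - 10849t for integer t.
u ≥ 0: smallest is 55942 mod 5164 = 4302 (at t = -10), with v = -9038.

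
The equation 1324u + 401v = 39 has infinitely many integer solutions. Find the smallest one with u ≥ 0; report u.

113

gcd(1324, 401) = 1.
1 divides 39, so solutions exist.
By Bézout, 1324*(116) + 401*(-383) = 1.
Scale by 39/1 = 39: (u₀, v₀) = (4524, -14937).
General solution: u = 4524 + 401t, v = -14937 - 1324t for integer t.
u ≥ 0: smallest is 4524 mod 401 = 113 (at t = -11), with v = -373.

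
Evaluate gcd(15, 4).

gcd(15, 4) = 1  (15 = 3×4 + 3, 4 = 1×3 + 1, 3 = 3×1).

1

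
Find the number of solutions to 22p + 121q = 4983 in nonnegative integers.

21

gcd(121, 22):
  121 = 5·22 + 11
  22 = 2·11
so gcd(121, 22) = 11.
Back-substitute for Bézout coefficients:
  11 = 121 - 5·22
  ... = 22·(-5) + 121·(1)
Scale by 453: one solution is (-2265, 453). Reduce p mod 11: (1, 41).
General: p = 1 + 11t, q = 41 - 2t.
p ≥ 0 ⇒ t ≥ 0; q ≥ 0 ⇒ t ≤ 20. So t ∈ [0, 20]: 21 solutions.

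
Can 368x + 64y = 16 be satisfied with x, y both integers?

yes

gcd(368, 64):
  368 = 5·64 + 48
  64 = 1·48 + 16
  48 = 3·16
so gcd(368, 64) = 16.
16 divides 16, so integer solutions exist.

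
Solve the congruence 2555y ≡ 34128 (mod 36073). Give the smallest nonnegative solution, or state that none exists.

18424

gcd(36073, 2555) = 1.
1 divides 34128, so solutions exist.
By Bézout, 2555·(-4405) + 36073·(312) = 1.
So 2555·(-4405) ≡ 1 (mod 36073); multiply by 34128: y ≡ -150333840 (mod 36073).
Smallest nonnegative: y = -150333840 mod 36073 = 18424.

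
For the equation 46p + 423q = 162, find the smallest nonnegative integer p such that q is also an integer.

gcd(423, 46):
  423 = 9*46 + 9
  46 = 5*9 + 1
  9 = 9*1
so gcd(423, 46) = 1.
1 divides 162, so solutions exist.
Back-substitute for Bézout coefficients:
  1 = 46 - 5*9
  ... = 46*(46) + 423*(-5)
Scale by 162/1 = 162: (p₀, q₀) = (7452, -810).
General solution: p = 7452 + 423t, q = -810 - 46t for integer t.
p ≥ 0: smallest is 7452 mod 423 = 261 (at t = -17), with q = -28.

261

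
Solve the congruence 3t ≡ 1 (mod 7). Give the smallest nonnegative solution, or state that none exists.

5

gcd(7, 3):
  7 = 2×3 + 1
  3 = 3×1
so gcd(7, 3) = 1.
1 divides 1, so solutions exist.
Back-substitute for Bézout coefficients:
  1 = 7 - 2×3
  ... = 3×(-2) + 7×(1)
So 3×(-2) ≡ 1 (mod 7); multiply by 1: t ≡ -2 (mod 7).
Smallest nonnegative: t = -2 mod 7 = 5.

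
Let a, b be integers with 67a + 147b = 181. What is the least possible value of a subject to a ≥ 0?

40

gcd(147, 67) = 1.
1 divides 181, so solutions exist.
By Bézout, 67*(-68) + 147*(31) = 1.
Scale by 181/1 = 181: (a₀, b₀) = (-12308, 5611).
General solution: a = -12308 + 147t, b = 5611 - 67t for integer t.
a ≥ 0: smallest is -12308 mod 147 = 40 (at t = 84), with b = -17.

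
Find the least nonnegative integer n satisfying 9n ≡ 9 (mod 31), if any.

1

gcd(31, 9):
  31 = 3×9 + 4
  9 = 2×4 + 1
  4 = 4×1
so gcd(31, 9) = 1.
1 divides 9, so solutions exist.
Back-substitute for Bézout coefficients:
  1 = 9 - 2×4
  ... = 9×(7) + 31×(-2)
So 9×(7) ≡ 1 (mod 31); multiply by 9: n ≡ 63 (mod 31).
Smallest nonnegative: n = 63 mod 31 = 1.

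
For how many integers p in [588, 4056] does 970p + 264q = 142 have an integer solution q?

gcd(970, 264):
  970 = 3×264 + 178
  264 = 1×178 + 86
  178 = 2×86 + 6
  86 = 14×6 + 2
  6 = 3×2
so gcd(970, 264) = 2.
Back-substitute for Bézout coefficients:
  2 = 86 - 14×6
  ... = 970×(-43) + 264×(158)
Scale by 71: particular solution (-3053, 11218); reduce p mod 132: (115, -422).
General solution: p = 115 + 132t, q = -422 - 485t for integer t.
588 ≤ 115 + 132t ≤ 4056 gives t ∈ [4, 29], which is 26 values.

26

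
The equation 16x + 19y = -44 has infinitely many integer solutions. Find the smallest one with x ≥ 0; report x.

gcd(19, 16) = 1  (19 = 1*16 + 3, 16 = 5*3 + 1, 3 = 3*1).
1 divides -44, so solutions exist.
Back-substituting, 16*(6) + 19*(-5) = 1.
Scale by -44/1 = -44: (x₀, y₀) = (-264, 220).
General solution: x = -264 + 19t, y = 220 - 16t for integer t.
x ≥ 0: smallest is -264 mod 19 = 2 (at t = 14), with y = -4.

2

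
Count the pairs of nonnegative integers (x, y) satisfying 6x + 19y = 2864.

25

gcd(19, 6):
  19 = 3·6 + 1
  6 = 6·1
so gcd(19, 6) = 1.
Back-substitute for Bézout coefficients:
  1 = 19 - 3·6
  ... = 6·(-3) + 19·(1)
Scale by 2864: one solution is (-8592, 2864). Reduce x mod 19: (15, 146).
General: x = 15 + 19t, y = 146 - 6t.
x ≥ 0 ⇒ t ≥ 0; y ≥ 0 ⇒ t ≤ 24. So t ∈ [0, 24]: 25 solutions.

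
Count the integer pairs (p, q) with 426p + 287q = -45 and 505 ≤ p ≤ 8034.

gcd(426, 287) = 1  (426 = 1*287 + 139, 287 = 2*139 + 9, 139 = 15*9 + 4, 9 = 2*4 + 1, 4 = 4*1).
Back-substituting, 426*(-64) + 287*(95) = 1.
Scale by -45: particular solution (2880, -4275); reduce p mod 287: (10, -15).
General solution: p = 10 + 287t, q = -15 - 426t for integer t.
505 ≤ 10 + 287t ≤ 8034 gives t ∈ [2, 27], which is 26 values.

26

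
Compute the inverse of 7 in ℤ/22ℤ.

19

gcd(22, 7):
  22 = 3×7 + 1
  7 = 7×1
so gcd(22, 7) = 1.
Back-substitute for Bézout coefficients:
  1 = 22 - 3×7
  ... = 7×(-3) + 22×(1)
So 7×-3 ≡ 1 (mod 22), and -3 mod 22 = 19.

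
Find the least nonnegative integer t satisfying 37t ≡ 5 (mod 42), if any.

41

gcd(42, 37) = 1  (42 = 1×37 + 5, 37 = 7×5 + 2, 5 = 2×2 + 1, 2 = 2×1).
1 divides 5, so solutions exist.
Back-substituting, 37×(-17) + 42×(15) = 1.
So 37×(-17) ≡ 1 (mod 42); multiply by 5: t ≡ -85 (mod 42).
Smallest nonnegative: t = -85 mod 42 = 41.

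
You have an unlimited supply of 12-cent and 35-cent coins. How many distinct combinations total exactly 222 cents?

1

Need nonnegative integers with 12j + 35k = 222.
gcd(12, 35) = 1, and 12·(3) + 35·(-1) = 1.
So (j₀, k₀) = (666, -222); general j = 666 + 35t, k = -222 - 12t.
j ≥ 0 ⇒ t ≥ -19; k ≥ 0 ⇒ t ≤ -19. That's 1 value of t.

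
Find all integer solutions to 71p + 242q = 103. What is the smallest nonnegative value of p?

223

gcd(242, 71):
  242 = 3*71 + 29
  71 = 2*29 + 13
  29 = 2*13 + 3
  13 = 4*3 + 1
  3 = 3*1
so gcd(242, 71) = 1.
1 divides 103, so solutions exist.
Back-substitute for Bézout coefficients:
  1 = 13 - 4*3
  ... = 71*(75) + 242*(-22)
Scale by 103/1 = 103: (p₀, q₀) = (7725, -2266).
General solution: p = 7725 + 242t, q = -2266 - 71t for integer t.
p ≥ 0: smallest is 7725 mod 242 = 223 (at t = -31), with q = -65.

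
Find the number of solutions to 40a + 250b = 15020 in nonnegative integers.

gcd(250, 40) = 10  (250 = 6·40 + 10, 40 = 4·10).
Back-substituting, 40·(-6) + 250·(1) = 10.
Scale by 1502: one solution is (-9012, 1502). Reduce a mod 25: (13, 58).
General: a = 13 + 25t, b = 58 - 4t.
a ≥ 0 ⇒ t ≥ 0; b ≥ 0 ⇒ t ≤ 14. So t ∈ [0, 14]: 15 solutions.

15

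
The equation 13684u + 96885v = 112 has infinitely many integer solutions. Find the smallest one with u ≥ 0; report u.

gcd(96885, 13684) = 1  (96885 = 7×13684 + 1097, 13684 = 12×1097 + 520, 1097 = 2×520 + 57, 520 = 9×57 + 7, 57 = 8×7 + 1, 7 = 7×1).
1 divides 112, so solutions exist.
Back-substituting, 13684×(-13601) + 96885×(1921) = 1.
Scale by 112/1 = 112: (u₀, v₀) = (-1523312, 215152).
General solution: u = -1523312 + 96885t, v = 215152 - 13684t for integer t.
u ≥ 0: smallest is -1523312 mod 96885 = 26848 (at t = 16), with v = -3792.

26848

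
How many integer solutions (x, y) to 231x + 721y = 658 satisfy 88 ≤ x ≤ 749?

6

gcd(721, 231) = 7.
By Bézout, 231·(25) + 721·(-8) = 7.
Particular solution: (84, -26).
General solution: x = 84 + 103t, y = -26 - 33t for integer t.
88 ≤ 84 + 103t ≤ 749 gives t ∈ [1, 6], which is 6 values.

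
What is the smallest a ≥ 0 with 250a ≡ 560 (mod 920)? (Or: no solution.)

gcd(920, 250) = 10.
10 divides 560, so solutions exist.
By Bézout, 250·(-11) + 920·(3) = 10.
So 250·(-11) ≡ 10 (mod 920); multiply by 56: a ≡ -616 (mod 92).
Smallest nonnegative: a = -616 mod 92 = 28.

28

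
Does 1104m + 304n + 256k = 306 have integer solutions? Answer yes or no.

gcd(1104, 304) = 16  (1104 = 3×304 + 192, 304 = 1×192 + 112, 192 = 1×112 + 80, 112 = 1×80 + 32, 80 = 2×32 + 16, 32 = 2×16).
gcd(16, 256) = 16.
16 does not divide 306 (remainder 2), so no integer solutions.

no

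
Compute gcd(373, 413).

1

gcd(413, 373):
  413 = 1·373 + 40
  373 = 9·40 + 13
  40 = 3·13 + 1
  13 = 13·1
so gcd(413, 373) = 1.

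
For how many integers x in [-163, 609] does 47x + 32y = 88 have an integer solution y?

gcd(47, 32) = 1.
By Bézout, 47×(15) + 32×(-22) = 1.
Particular solution: (8, -9).
General solution: x = 8 + 32t, y = -9 - 47t for integer t.
-163 ≤ 8 + 32t ≤ 609 gives t ∈ [-5, 18], which is 24 values.

24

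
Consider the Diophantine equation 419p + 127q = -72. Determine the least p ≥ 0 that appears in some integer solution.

85

gcd(419, 127) = 1.
1 divides -72, so solutions exist.
By Bézout, 419·(-10) + 127·(33) = 1.
Scale by -72/1 = -72: (p₀, q₀) = (720, -2376).
General solution: p = 720 + 127t, q = -2376 - 419t for integer t.
p ≥ 0: smallest is 720 mod 127 = 85 (at t = -5), with q = -281.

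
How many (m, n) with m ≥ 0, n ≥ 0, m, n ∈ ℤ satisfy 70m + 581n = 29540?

6

gcd(581, 70):
  581 = 8*70 + 21
  70 = 3*21 + 7
  21 = 3*7
so gcd(581, 70) = 7.
Back-substitute for Bézout coefficients:
  7 = 70 - 3*21
  ... = 70*(25) + 581*(-3)
Scale by 4220: one solution is (105500, -12660). Reduce m mod 83: (7, 50).
General: m = 7 + 83t, n = 50 - 10t.
m ≥ 0 ⇒ t ≥ 0; n ≥ 0 ⇒ t ≤ 5. So t ∈ [0, 5]: 6 solutions.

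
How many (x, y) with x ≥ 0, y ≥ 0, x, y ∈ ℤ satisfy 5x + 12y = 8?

gcd(12, 5) = 1  (12 = 2·5 + 2, 5 = 2·2 + 1, 2 = 2·1).
Back-substituting, 5·(5) + 12·(-2) = 1.
Scale by 8: one solution is (40, -16). Reduce x mod 12: (4, -1).
General: x = 4 + 12t, y = -1 - 5t.
x ≥ 0 ⇒ t ≥ 0; y ≥ 0 ⇒ t ≤ -1. So t ∈ [0, -1]: 0 solutions.

0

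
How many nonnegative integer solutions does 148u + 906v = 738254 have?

11

gcd(906, 148):
  906 = 6*148 + 18
  148 = 8*18 + 4
  18 = 4*4 + 2
  4 = 2*2
so gcd(906, 148) = 2.
Back-substitute for Bézout coefficients:
  2 = 18 - 4*4
  ... = 148*(-202) + 906*(33)
Scale by 369127: one solution is (-74563654, 12181191). Reduce u mod 453: (146, 791).
General: u = 146 + 453t, v = 791 - 74t.
u ≥ 0 ⇒ t ≥ 0; v ≥ 0 ⇒ t ≤ 10. So t ∈ [0, 10]: 11 solutions.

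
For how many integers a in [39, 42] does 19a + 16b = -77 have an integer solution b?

0

gcd(19, 16):
  19 = 1·16 + 3
  16 = 5·3 + 1
  3 = 3·1
so gcd(19, 16) = 1.
Back-substitute for Bézout coefficients:
  1 = 16 - 5·3
  ... = 19·(-5) + 16·(6)
Scale by -77: particular solution (385, -462); reduce a mod 16: (1, -6).
General solution: a = 1 + 16t, b = -6 - 19t for integer t.
39 ≤ 1 + 16t ≤ 42 gives t ∈ [3, 2], which is 0 values.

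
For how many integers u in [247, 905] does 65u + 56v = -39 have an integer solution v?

12

gcd(65, 56):
  65 = 1×56 + 9
  56 = 6×9 + 2
  9 = 4×2 + 1
  2 = 2×1
so gcd(65, 56) = 1.
Back-substitute for Bézout coefficients:
  1 = 9 - 4×2
  ... = 65×(25) + 56×(-29)
Scale by -39: particular solution (-975, 1131); reduce u mod 56: (33, -39).
General solution: u = 33 + 56t, v = -39 - 65t for integer t.
247 ≤ 33 + 56t ≤ 905 gives t ∈ [4, 15], which is 12 values.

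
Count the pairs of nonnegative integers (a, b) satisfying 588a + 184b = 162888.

gcd(588, 184):
  588 = 3·184 + 36
  184 = 5·36 + 4
  36 = 9·4
so gcd(588, 184) = 4.
Back-substitute for Bézout coefficients:
  4 = 184 - 5·36
  ... = 588·(-5) + 184·(16)
Scale by 40722: one solution is (-203610, 651552). Reduce a mod 46: (32, 783).
General: a = 32 + 46t, b = 783 - 147t.
a ≥ 0 ⇒ t ≥ 0; b ≥ 0 ⇒ t ≤ 5. So t ∈ [0, 5]: 6 solutions.

6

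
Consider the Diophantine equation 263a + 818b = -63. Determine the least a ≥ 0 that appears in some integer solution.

gcd(818, 263) = 1.
1 divides -63, so solutions exist.
By Bézout, 263×(-395) + 818×(127) = 1.
Scale by -63/1 = -63: (a₀, b₀) = (24885, -8001).
General solution: a = 24885 + 818t, b = -8001 - 263t for integer t.
a ≥ 0: smallest is 24885 mod 818 = 345 (at t = -30), with b = -111.

345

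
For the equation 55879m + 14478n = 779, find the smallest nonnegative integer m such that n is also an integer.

491

gcd(55879, 14478):
  55879 = 3*14478 + 12445
  14478 = 1*12445 + 2033
  12445 = 6*2033 + 247
  2033 = 8*247 + 57
  247 = 4*57 + 19
  57 = 3*19
so gcd(55879, 14478) = 19.
19 divides 779, so solutions exist.
Back-substitute for Bézout coefficients:
  19 = 247 - 4*57
  ... = 55879*(235) + 14478*(-907)
Scale by 779/19 = 41: (m₀, n₀) = (9635, -37187).
General solution: m = 9635 + 762t, n = -37187 - 2941t for integer t.
m ≥ 0: smallest is 9635 mod 762 = 491 (at t = -12), with n = -1895.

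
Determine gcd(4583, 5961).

gcd(5961, 4583) = 1  (5961 = 1×4583 + 1378, 4583 = 3×1378 + 449, 1378 = 3×449 + 31, 449 = 14×31 + 15, 31 = 2×15 + 1, 15 = 15×1).

1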